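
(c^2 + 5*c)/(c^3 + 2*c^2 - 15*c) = 1/(c - 3)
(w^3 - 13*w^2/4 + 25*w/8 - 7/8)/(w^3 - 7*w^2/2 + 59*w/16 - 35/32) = 4*(w - 1)/(4*w - 5)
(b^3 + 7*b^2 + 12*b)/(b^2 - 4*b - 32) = b*(b + 3)/(b - 8)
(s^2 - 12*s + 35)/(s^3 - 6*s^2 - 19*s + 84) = (s - 5)/(s^2 + s - 12)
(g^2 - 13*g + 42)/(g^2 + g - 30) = (g^2 - 13*g + 42)/(g^2 + g - 30)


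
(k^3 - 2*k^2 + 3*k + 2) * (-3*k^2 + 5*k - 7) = -3*k^5 + 11*k^4 - 26*k^3 + 23*k^2 - 11*k - 14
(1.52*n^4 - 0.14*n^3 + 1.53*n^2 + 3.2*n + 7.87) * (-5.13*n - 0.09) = -7.7976*n^5 + 0.5814*n^4 - 7.8363*n^3 - 16.5537*n^2 - 40.6611*n - 0.7083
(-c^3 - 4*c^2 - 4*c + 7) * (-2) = 2*c^3 + 8*c^2 + 8*c - 14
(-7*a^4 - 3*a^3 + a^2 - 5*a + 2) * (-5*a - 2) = 35*a^5 + 29*a^4 + a^3 + 23*a^2 - 4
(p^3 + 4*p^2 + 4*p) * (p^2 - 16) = p^5 + 4*p^4 - 12*p^3 - 64*p^2 - 64*p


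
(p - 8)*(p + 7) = p^2 - p - 56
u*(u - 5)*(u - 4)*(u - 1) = u^4 - 10*u^3 + 29*u^2 - 20*u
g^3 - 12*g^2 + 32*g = g*(g - 8)*(g - 4)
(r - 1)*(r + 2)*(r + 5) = r^3 + 6*r^2 + 3*r - 10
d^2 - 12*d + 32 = (d - 8)*(d - 4)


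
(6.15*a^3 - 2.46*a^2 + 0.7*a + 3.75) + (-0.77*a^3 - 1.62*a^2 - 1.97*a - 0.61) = 5.38*a^3 - 4.08*a^2 - 1.27*a + 3.14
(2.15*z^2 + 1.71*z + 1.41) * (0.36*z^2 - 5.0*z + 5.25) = 0.774*z^4 - 10.1344*z^3 + 3.2451*z^2 + 1.9275*z + 7.4025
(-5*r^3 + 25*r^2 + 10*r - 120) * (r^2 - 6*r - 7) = -5*r^5 + 55*r^4 - 105*r^3 - 355*r^2 + 650*r + 840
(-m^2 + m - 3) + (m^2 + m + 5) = 2*m + 2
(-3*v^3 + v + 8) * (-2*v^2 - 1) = 6*v^5 + v^3 - 16*v^2 - v - 8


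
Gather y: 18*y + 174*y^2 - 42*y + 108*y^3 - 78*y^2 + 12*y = 108*y^3 + 96*y^2 - 12*y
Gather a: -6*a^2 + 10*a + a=-6*a^2 + 11*a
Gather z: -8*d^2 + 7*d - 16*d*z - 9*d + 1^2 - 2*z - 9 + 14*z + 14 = -8*d^2 - 2*d + z*(12 - 16*d) + 6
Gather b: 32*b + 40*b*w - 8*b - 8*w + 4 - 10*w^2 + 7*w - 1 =b*(40*w + 24) - 10*w^2 - w + 3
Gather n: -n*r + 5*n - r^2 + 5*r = n*(5 - r) - r^2 + 5*r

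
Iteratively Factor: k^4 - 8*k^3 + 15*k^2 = (k - 3)*(k^3 - 5*k^2) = k*(k - 3)*(k^2 - 5*k) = k^2*(k - 3)*(k - 5)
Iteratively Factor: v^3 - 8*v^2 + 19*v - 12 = (v - 4)*(v^2 - 4*v + 3) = (v - 4)*(v - 1)*(v - 3)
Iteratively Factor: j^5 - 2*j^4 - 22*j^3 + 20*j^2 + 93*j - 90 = (j + 3)*(j^4 - 5*j^3 - 7*j^2 + 41*j - 30) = (j - 2)*(j + 3)*(j^3 - 3*j^2 - 13*j + 15) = (j - 2)*(j - 1)*(j + 3)*(j^2 - 2*j - 15) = (j - 2)*(j - 1)*(j + 3)^2*(j - 5)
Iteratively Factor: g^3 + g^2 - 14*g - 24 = (g + 3)*(g^2 - 2*g - 8) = (g - 4)*(g + 3)*(g + 2)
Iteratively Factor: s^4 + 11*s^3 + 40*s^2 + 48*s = (s + 4)*(s^3 + 7*s^2 + 12*s) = (s + 4)^2*(s^2 + 3*s) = s*(s + 4)^2*(s + 3)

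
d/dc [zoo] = 0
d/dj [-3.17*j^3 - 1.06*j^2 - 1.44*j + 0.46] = -9.51*j^2 - 2.12*j - 1.44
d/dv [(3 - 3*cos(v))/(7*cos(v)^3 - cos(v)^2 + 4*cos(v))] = 6*(-7*cos(v)^3 + 11*cos(v)^2 - cos(v) + 2)*sin(v)/((7*sin(v)^2 + cos(v) - 11)^2*cos(v)^2)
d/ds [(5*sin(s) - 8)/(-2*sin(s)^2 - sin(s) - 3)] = (10*sin(s)^2 - 32*sin(s) - 23)*cos(s)/(sin(s) - cos(2*s) + 4)^2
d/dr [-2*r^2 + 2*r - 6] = 2 - 4*r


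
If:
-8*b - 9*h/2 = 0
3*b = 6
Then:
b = 2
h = -32/9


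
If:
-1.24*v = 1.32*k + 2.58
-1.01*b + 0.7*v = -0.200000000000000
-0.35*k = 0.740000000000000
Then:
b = 0.32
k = -2.11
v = 0.17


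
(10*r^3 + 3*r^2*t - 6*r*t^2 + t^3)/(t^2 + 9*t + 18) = (10*r^3 + 3*r^2*t - 6*r*t^2 + t^3)/(t^2 + 9*t + 18)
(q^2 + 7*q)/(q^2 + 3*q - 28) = q/(q - 4)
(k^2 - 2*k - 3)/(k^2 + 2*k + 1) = (k - 3)/(k + 1)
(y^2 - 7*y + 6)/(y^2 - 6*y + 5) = (y - 6)/(y - 5)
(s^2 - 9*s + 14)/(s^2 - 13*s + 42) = (s - 2)/(s - 6)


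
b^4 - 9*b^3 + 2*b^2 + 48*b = b*(b - 8)*(b - 3)*(b + 2)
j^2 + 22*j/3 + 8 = (j + 4/3)*(j + 6)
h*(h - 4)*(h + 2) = h^3 - 2*h^2 - 8*h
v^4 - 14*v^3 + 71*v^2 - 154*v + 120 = (v - 5)*(v - 4)*(v - 3)*(v - 2)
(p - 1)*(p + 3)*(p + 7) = p^3 + 9*p^2 + 11*p - 21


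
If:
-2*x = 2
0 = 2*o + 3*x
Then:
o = 3/2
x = -1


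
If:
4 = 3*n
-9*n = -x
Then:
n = 4/3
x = 12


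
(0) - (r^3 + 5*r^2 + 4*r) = -r^3 - 5*r^2 - 4*r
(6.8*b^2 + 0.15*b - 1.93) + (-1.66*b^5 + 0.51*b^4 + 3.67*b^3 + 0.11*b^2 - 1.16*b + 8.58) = -1.66*b^5 + 0.51*b^4 + 3.67*b^3 + 6.91*b^2 - 1.01*b + 6.65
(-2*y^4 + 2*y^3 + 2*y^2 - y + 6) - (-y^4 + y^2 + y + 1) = -y^4 + 2*y^3 + y^2 - 2*y + 5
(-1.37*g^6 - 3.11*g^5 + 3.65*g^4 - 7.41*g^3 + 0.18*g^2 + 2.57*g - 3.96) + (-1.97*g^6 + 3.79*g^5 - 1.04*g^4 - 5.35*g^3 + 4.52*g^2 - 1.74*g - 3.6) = -3.34*g^6 + 0.68*g^5 + 2.61*g^4 - 12.76*g^3 + 4.7*g^2 + 0.83*g - 7.56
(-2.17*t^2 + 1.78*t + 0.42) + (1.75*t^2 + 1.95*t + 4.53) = -0.42*t^2 + 3.73*t + 4.95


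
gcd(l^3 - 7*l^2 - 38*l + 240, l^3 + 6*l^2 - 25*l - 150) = l^2 + l - 30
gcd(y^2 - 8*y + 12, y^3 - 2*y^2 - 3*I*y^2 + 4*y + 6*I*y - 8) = y - 2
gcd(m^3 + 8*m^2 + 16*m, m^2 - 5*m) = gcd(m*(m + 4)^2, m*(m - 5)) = m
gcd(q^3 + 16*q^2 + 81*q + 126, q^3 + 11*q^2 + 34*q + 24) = q + 6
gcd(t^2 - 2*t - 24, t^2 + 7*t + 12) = t + 4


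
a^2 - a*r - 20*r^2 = (a - 5*r)*(a + 4*r)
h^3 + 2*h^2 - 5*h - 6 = (h - 2)*(h + 1)*(h + 3)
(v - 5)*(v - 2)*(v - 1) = v^3 - 8*v^2 + 17*v - 10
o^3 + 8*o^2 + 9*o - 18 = (o - 1)*(o + 3)*(o + 6)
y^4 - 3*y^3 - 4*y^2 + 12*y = y*(y - 3)*(y - 2)*(y + 2)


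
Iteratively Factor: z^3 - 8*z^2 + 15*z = (z - 5)*(z^2 - 3*z) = (z - 5)*(z - 3)*(z)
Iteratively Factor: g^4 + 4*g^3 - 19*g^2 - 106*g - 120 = (g - 5)*(g^3 + 9*g^2 + 26*g + 24) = (g - 5)*(g + 4)*(g^2 + 5*g + 6) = (g - 5)*(g + 2)*(g + 4)*(g + 3)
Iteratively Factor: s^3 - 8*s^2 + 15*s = (s - 3)*(s^2 - 5*s) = (s - 5)*(s - 3)*(s)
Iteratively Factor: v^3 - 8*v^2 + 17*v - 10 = (v - 1)*(v^2 - 7*v + 10) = (v - 5)*(v - 1)*(v - 2)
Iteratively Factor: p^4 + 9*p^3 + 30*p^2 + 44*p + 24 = (p + 2)*(p^3 + 7*p^2 + 16*p + 12) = (p + 2)^2*(p^2 + 5*p + 6) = (p + 2)^2*(p + 3)*(p + 2)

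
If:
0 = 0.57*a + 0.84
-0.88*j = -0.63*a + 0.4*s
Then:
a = -1.47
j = -0.454545454545455*s - 1.05502392344498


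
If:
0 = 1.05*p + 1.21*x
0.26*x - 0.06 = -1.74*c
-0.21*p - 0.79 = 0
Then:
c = -0.45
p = -3.76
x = 3.26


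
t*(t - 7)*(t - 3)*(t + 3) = t^4 - 7*t^3 - 9*t^2 + 63*t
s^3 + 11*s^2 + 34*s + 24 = (s + 1)*(s + 4)*(s + 6)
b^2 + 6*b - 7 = (b - 1)*(b + 7)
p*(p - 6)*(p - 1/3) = p^3 - 19*p^2/3 + 2*p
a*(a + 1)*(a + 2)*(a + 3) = a^4 + 6*a^3 + 11*a^2 + 6*a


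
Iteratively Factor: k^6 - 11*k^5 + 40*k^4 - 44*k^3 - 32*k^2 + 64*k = (k - 2)*(k^5 - 9*k^4 + 22*k^3 - 32*k) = (k - 2)^2*(k^4 - 7*k^3 + 8*k^2 + 16*k) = (k - 4)*(k - 2)^2*(k^3 - 3*k^2 - 4*k) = (k - 4)^2*(k - 2)^2*(k^2 + k) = (k - 4)^2*(k - 2)^2*(k + 1)*(k)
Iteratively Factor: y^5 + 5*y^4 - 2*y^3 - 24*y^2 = (y - 2)*(y^4 + 7*y^3 + 12*y^2) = (y - 2)*(y + 3)*(y^3 + 4*y^2) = (y - 2)*(y + 3)*(y + 4)*(y^2) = y*(y - 2)*(y + 3)*(y + 4)*(y)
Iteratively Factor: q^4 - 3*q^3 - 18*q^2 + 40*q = (q)*(q^3 - 3*q^2 - 18*q + 40) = q*(q + 4)*(q^2 - 7*q + 10) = q*(q - 2)*(q + 4)*(q - 5)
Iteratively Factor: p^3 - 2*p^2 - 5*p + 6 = (p + 2)*(p^2 - 4*p + 3) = (p - 1)*(p + 2)*(p - 3)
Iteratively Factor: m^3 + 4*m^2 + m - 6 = (m + 2)*(m^2 + 2*m - 3) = (m - 1)*(m + 2)*(m + 3)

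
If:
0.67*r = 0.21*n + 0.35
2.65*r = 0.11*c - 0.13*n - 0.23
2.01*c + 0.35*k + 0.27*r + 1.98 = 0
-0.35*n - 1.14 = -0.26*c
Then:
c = 2.51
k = -20.13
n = -1.39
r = 0.09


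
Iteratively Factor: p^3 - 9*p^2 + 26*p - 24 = (p - 4)*(p^2 - 5*p + 6) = (p - 4)*(p - 2)*(p - 3)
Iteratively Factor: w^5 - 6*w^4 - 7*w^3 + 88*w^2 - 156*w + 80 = (w - 2)*(w^4 - 4*w^3 - 15*w^2 + 58*w - 40) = (w - 2)*(w - 1)*(w^3 - 3*w^2 - 18*w + 40) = (w - 5)*(w - 2)*(w - 1)*(w^2 + 2*w - 8) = (w - 5)*(w - 2)^2*(w - 1)*(w + 4)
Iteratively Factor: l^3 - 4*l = (l)*(l^2 - 4) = l*(l - 2)*(l + 2)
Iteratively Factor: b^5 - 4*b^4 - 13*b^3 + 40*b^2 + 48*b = (b)*(b^4 - 4*b^3 - 13*b^2 + 40*b + 48) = b*(b - 4)*(b^3 - 13*b - 12) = b*(b - 4)*(b + 3)*(b^2 - 3*b - 4) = b*(b - 4)*(b + 1)*(b + 3)*(b - 4)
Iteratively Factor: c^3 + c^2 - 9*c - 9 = (c - 3)*(c^2 + 4*c + 3) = (c - 3)*(c + 3)*(c + 1)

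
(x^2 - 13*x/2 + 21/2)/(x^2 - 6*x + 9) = (x - 7/2)/(x - 3)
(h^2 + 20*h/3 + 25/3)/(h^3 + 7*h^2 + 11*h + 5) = (h + 5/3)/(h^2 + 2*h + 1)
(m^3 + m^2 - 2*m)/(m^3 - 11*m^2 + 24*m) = (m^2 + m - 2)/(m^2 - 11*m + 24)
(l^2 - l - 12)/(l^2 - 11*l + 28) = (l + 3)/(l - 7)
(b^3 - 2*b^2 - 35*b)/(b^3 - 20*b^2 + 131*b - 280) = b*(b + 5)/(b^2 - 13*b + 40)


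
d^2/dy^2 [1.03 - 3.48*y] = 0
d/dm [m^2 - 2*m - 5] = 2*m - 2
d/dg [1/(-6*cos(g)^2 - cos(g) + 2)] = -(12*cos(g) + 1)*sin(g)/(6*cos(g)^2 + cos(g) - 2)^2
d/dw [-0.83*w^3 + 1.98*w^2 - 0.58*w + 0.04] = -2.49*w^2 + 3.96*w - 0.58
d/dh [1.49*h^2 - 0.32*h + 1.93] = 2.98*h - 0.32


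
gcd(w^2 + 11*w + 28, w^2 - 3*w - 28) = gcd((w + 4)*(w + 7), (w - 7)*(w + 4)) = w + 4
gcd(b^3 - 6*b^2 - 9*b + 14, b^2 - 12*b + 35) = b - 7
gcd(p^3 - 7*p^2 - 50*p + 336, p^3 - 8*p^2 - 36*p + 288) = p^2 - 14*p + 48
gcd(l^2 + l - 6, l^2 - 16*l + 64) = 1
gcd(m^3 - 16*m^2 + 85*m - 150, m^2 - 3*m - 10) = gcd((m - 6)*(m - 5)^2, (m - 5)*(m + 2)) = m - 5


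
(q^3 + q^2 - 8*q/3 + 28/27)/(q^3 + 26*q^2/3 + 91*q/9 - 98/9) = (q - 2/3)/(q + 7)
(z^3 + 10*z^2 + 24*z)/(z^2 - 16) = z*(z + 6)/(z - 4)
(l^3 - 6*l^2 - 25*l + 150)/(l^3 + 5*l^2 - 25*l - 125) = (l - 6)/(l + 5)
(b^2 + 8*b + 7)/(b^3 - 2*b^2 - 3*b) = (b + 7)/(b*(b - 3))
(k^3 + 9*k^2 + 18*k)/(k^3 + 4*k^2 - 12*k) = (k + 3)/(k - 2)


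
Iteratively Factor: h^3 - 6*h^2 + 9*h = (h - 3)*(h^2 - 3*h) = h*(h - 3)*(h - 3)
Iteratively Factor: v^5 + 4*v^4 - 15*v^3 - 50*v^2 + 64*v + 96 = (v + 4)*(v^4 - 15*v^2 + 10*v + 24) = (v + 4)^2*(v^3 - 4*v^2 + v + 6) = (v - 3)*(v + 4)^2*(v^2 - v - 2) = (v - 3)*(v + 1)*(v + 4)^2*(v - 2)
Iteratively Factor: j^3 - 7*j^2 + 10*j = (j - 5)*(j^2 - 2*j) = j*(j - 5)*(j - 2)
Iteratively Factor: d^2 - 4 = (d + 2)*(d - 2)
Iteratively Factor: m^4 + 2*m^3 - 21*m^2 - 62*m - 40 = (m + 2)*(m^3 - 21*m - 20) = (m + 2)*(m + 4)*(m^2 - 4*m - 5) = (m + 1)*(m + 2)*(m + 4)*(m - 5)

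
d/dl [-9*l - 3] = -9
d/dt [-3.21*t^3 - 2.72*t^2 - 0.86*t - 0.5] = -9.63*t^2 - 5.44*t - 0.86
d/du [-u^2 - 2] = -2*u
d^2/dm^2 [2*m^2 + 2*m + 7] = 4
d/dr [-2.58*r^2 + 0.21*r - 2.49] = 0.21 - 5.16*r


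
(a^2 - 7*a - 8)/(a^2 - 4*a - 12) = (-a^2 + 7*a + 8)/(-a^2 + 4*a + 12)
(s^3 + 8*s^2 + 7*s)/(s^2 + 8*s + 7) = s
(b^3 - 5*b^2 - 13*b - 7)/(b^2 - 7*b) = b + 2 + 1/b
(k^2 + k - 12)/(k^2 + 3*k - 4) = (k - 3)/(k - 1)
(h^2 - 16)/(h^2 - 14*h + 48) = (h^2 - 16)/(h^2 - 14*h + 48)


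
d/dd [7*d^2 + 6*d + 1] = 14*d + 6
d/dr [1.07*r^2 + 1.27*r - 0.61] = 2.14*r + 1.27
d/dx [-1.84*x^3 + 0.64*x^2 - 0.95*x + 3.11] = -5.52*x^2 + 1.28*x - 0.95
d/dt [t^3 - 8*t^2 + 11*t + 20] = 3*t^2 - 16*t + 11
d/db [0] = 0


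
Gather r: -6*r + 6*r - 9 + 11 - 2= 0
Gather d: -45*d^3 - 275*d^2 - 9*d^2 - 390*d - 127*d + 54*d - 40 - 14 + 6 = -45*d^3 - 284*d^2 - 463*d - 48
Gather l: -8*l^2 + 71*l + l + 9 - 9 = -8*l^2 + 72*l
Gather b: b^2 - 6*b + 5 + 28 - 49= b^2 - 6*b - 16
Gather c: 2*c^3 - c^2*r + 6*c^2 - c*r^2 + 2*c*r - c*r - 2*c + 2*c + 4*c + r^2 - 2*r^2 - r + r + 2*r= 2*c^3 + c^2*(6 - r) + c*(-r^2 + r + 4) - r^2 + 2*r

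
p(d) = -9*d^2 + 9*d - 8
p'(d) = 9 - 18*d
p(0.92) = -7.34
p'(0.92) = -7.56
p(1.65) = -17.65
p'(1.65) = -20.70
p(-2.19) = -70.87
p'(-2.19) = 48.42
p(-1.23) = -32.69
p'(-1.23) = 31.14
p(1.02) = -8.18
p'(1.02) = -9.36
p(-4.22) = -206.26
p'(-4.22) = 84.96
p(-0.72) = -19.15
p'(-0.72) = 21.96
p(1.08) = -8.78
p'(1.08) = -10.44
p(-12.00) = -1412.00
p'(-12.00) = 225.00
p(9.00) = -656.00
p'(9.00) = -153.00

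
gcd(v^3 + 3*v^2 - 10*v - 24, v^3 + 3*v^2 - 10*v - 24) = v^3 + 3*v^2 - 10*v - 24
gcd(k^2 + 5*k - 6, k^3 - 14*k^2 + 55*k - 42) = k - 1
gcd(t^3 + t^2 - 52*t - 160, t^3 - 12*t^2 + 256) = t^2 - 4*t - 32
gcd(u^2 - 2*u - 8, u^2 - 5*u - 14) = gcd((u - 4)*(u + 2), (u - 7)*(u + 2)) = u + 2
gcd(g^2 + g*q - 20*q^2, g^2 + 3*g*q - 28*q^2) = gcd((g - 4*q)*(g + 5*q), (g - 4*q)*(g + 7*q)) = -g + 4*q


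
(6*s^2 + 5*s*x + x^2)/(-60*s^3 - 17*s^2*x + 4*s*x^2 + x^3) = (2*s + x)/(-20*s^2 + s*x + x^2)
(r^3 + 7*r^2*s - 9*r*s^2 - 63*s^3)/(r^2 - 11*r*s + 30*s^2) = (r^3 + 7*r^2*s - 9*r*s^2 - 63*s^3)/(r^2 - 11*r*s + 30*s^2)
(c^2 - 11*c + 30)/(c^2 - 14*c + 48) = (c - 5)/(c - 8)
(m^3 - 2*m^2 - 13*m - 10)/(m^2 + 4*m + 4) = (m^2 - 4*m - 5)/(m + 2)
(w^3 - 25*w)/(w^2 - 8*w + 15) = w*(w + 5)/(w - 3)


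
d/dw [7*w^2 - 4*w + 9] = 14*w - 4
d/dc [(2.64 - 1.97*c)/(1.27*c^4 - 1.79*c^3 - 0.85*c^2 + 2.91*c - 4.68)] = (7.5057*c^4 - 20.4638*c^3 + 12.5023*c^2 + 4.488*c + 1.5372)/(1.6129*c^8 - 4.5466*c^7 + 1.0451*c^6 + 10.4344*c^5 - 21.5825*c^4 + 11.8074*c^3 + 16.4241*c^2 - 27.2376*c + 21.9024)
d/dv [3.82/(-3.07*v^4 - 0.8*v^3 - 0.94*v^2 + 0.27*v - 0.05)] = (46.9096*v^3 + 9.168*v^2 + 7.1816*v - 1.0314)/(3.07*v^4 + 0.8*v^3 + 0.94*v^2 - 0.27*v + 0.05)^2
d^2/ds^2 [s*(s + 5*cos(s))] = -5*s*cos(s) - 10*sin(s) + 2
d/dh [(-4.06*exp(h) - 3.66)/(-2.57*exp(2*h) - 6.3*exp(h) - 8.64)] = (-10.4342*exp(2*h) - 18.8124*exp(h) + 12.0204)*exp(h)/(6.6049*exp(4*h) + 32.382*exp(3*h) + 84.0996*exp(2*h) + 108.864*exp(h) + 74.6496)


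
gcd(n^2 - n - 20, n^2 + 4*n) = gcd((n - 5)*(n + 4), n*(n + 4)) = n + 4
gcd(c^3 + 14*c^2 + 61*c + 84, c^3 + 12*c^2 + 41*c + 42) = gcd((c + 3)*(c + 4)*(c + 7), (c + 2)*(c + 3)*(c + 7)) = c^2 + 10*c + 21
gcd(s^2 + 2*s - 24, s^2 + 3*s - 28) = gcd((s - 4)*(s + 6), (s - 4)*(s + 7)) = s - 4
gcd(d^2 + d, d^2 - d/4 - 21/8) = 1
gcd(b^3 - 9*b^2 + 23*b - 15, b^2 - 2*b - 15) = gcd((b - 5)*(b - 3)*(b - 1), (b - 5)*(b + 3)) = b - 5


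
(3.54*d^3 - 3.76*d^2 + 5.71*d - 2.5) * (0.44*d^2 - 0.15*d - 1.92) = 1.5576*d^5 - 2.1854*d^4 - 3.7204*d^3 + 5.2627*d^2 - 10.5882*d + 4.8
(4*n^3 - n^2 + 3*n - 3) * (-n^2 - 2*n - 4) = -4*n^5 - 7*n^4 - 17*n^3 + n^2 - 6*n + 12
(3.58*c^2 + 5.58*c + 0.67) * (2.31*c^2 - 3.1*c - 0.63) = 8.2698*c^4 + 1.7918*c^3 - 18.0057*c^2 - 5.5924*c - 0.4221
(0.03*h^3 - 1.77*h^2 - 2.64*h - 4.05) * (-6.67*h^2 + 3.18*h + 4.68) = -0.2001*h^5 + 11.9013*h^4 + 12.1206*h^3 + 10.3347*h^2 - 25.2342*h - 18.954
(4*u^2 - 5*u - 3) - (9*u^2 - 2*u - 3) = -5*u^2 - 3*u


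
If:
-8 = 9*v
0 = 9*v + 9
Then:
No Solution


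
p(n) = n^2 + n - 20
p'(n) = 2*n + 1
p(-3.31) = -12.35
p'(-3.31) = -5.62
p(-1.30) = -19.61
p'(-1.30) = -1.60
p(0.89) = -18.32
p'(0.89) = 2.78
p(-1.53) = -19.19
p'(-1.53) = -2.06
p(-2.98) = -14.10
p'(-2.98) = -4.96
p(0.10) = -19.89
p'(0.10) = 1.20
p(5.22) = 12.47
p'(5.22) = 11.44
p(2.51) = -11.19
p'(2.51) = 6.02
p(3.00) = -8.00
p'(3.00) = 7.00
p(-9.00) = 52.00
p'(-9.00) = -17.00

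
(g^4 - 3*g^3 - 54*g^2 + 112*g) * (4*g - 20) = 4*g^5 - 32*g^4 - 156*g^3 + 1528*g^2 - 2240*g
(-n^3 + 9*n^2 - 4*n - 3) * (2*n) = -2*n^4 + 18*n^3 - 8*n^2 - 6*n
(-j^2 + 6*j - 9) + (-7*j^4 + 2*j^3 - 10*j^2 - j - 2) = -7*j^4 + 2*j^3 - 11*j^2 + 5*j - 11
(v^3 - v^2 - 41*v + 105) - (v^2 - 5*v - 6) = v^3 - 2*v^2 - 36*v + 111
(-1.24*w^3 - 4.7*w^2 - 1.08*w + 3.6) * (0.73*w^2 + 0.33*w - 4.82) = -0.9052*w^5 - 3.8402*w^4 + 3.6374*w^3 + 24.9256*w^2 + 6.3936*w - 17.352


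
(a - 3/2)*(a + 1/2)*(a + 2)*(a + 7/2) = a^4 + 9*a^3/2 + 3*a^2/4 - 89*a/8 - 21/4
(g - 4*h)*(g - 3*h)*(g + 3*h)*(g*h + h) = g^4*h - 4*g^3*h^2 + g^3*h - 9*g^2*h^3 - 4*g^2*h^2 + 36*g*h^4 - 9*g*h^3 + 36*h^4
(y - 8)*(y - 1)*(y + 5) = y^3 - 4*y^2 - 37*y + 40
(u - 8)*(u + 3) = u^2 - 5*u - 24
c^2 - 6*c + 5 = (c - 5)*(c - 1)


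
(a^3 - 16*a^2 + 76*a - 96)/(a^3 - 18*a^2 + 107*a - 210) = (a^2 - 10*a + 16)/(a^2 - 12*a + 35)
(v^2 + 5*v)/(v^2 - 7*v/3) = 3*(v + 5)/(3*v - 7)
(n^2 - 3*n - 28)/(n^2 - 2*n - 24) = (n - 7)/(n - 6)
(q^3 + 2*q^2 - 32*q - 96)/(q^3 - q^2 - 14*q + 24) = (q^2 - 2*q - 24)/(q^2 - 5*q + 6)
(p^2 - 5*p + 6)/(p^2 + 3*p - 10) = (p - 3)/(p + 5)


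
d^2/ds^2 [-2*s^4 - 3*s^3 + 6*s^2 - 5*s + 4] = -24*s^2 - 18*s + 12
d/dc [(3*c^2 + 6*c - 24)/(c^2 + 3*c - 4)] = 3/(c^2 - 2*c + 1)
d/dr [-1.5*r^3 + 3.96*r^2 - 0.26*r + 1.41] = -4.5*r^2 + 7.92*r - 0.26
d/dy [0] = 0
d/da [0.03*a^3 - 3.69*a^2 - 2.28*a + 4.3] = 0.09*a^2 - 7.38*a - 2.28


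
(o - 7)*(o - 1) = o^2 - 8*o + 7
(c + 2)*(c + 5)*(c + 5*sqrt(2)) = c^3 + 7*c^2 + 5*sqrt(2)*c^2 + 10*c + 35*sqrt(2)*c + 50*sqrt(2)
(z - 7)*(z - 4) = z^2 - 11*z + 28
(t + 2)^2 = t^2 + 4*t + 4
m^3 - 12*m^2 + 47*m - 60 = (m - 5)*(m - 4)*(m - 3)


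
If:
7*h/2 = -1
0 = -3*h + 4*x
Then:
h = -2/7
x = -3/14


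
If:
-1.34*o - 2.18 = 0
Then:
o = -1.63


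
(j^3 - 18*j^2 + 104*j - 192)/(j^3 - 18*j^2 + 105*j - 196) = (j^2 - 14*j + 48)/(j^2 - 14*j + 49)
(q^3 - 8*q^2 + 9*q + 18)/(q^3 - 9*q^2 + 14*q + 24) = (q - 3)/(q - 4)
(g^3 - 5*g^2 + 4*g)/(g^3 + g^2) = (g^2 - 5*g + 4)/(g*(g + 1))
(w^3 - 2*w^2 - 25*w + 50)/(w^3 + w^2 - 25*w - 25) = (w - 2)/(w + 1)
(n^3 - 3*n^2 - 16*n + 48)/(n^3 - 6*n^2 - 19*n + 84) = (n - 4)/(n - 7)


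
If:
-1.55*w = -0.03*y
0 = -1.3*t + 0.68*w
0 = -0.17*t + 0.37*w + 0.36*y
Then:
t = 0.00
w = 0.00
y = 0.00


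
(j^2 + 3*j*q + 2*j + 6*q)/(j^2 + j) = (j^2 + 3*j*q + 2*j + 6*q)/(j*(j + 1))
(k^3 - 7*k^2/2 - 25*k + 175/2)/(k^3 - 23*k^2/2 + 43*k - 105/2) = (k + 5)/(k - 3)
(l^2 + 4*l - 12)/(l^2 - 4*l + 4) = (l + 6)/(l - 2)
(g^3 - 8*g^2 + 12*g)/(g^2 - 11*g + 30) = g*(g - 2)/(g - 5)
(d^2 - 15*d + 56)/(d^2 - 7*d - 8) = (d - 7)/(d + 1)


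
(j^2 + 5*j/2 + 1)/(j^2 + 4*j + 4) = (j + 1/2)/(j + 2)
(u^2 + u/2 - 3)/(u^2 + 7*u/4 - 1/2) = 2*(2*u - 3)/(4*u - 1)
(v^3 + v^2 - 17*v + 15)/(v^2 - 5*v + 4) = (v^2 + 2*v - 15)/(v - 4)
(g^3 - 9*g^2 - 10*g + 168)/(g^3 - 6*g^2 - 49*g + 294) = (g + 4)/(g + 7)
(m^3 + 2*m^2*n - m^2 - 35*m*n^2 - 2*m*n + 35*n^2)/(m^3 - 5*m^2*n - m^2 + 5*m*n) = (m + 7*n)/m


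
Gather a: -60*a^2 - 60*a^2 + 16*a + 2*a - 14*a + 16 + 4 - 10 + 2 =-120*a^2 + 4*a + 12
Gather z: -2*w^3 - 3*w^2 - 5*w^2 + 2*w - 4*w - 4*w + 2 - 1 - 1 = -2*w^3 - 8*w^2 - 6*w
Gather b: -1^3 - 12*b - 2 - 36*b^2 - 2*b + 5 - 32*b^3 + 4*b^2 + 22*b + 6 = -32*b^3 - 32*b^2 + 8*b + 8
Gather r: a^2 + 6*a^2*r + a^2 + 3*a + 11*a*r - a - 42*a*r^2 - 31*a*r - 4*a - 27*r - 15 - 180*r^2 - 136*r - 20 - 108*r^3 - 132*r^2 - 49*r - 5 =2*a^2 - 2*a - 108*r^3 + r^2*(-42*a - 312) + r*(6*a^2 - 20*a - 212) - 40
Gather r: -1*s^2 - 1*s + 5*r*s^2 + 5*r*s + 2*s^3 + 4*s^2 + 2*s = r*(5*s^2 + 5*s) + 2*s^3 + 3*s^2 + s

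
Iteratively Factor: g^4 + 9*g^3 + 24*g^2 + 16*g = (g + 4)*(g^3 + 5*g^2 + 4*g) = g*(g + 4)*(g^2 + 5*g + 4) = g*(g + 1)*(g + 4)*(g + 4)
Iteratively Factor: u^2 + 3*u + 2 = (u + 2)*(u + 1)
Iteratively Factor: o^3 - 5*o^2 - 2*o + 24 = (o - 3)*(o^2 - 2*o - 8) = (o - 4)*(o - 3)*(o + 2)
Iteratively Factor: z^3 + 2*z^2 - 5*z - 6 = (z + 3)*(z^2 - z - 2) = (z + 1)*(z + 3)*(z - 2)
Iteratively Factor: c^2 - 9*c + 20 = (c - 5)*(c - 4)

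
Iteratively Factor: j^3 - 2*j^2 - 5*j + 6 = (j - 3)*(j^2 + j - 2) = (j - 3)*(j - 1)*(j + 2)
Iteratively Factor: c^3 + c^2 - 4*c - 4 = (c + 1)*(c^2 - 4) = (c - 2)*(c + 1)*(c + 2)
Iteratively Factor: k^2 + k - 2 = (k + 2)*(k - 1)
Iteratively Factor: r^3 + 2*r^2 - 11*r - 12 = (r + 1)*(r^2 + r - 12) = (r + 1)*(r + 4)*(r - 3)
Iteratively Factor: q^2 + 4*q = (q + 4)*(q)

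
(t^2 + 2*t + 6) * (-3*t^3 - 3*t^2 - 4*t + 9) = -3*t^5 - 9*t^4 - 28*t^3 - 17*t^2 - 6*t + 54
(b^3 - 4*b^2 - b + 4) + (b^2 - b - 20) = b^3 - 3*b^2 - 2*b - 16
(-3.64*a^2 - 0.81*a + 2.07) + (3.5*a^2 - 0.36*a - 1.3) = -0.14*a^2 - 1.17*a + 0.77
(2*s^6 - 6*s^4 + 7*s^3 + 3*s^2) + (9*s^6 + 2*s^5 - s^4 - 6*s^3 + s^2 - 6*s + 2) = 11*s^6 + 2*s^5 - 7*s^4 + s^3 + 4*s^2 - 6*s + 2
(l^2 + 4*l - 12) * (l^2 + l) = l^4 + 5*l^3 - 8*l^2 - 12*l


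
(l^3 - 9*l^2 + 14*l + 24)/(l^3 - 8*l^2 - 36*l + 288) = (l^2 - 3*l - 4)/(l^2 - 2*l - 48)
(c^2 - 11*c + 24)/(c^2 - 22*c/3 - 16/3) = 3*(c - 3)/(3*c + 2)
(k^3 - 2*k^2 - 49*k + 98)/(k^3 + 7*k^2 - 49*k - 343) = (k - 2)/(k + 7)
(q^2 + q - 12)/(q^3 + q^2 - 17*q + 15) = (q + 4)/(q^2 + 4*q - 5)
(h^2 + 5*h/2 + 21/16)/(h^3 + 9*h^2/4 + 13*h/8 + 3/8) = (4*h + 7)/(2*(2*h^2 + 3*h + 1))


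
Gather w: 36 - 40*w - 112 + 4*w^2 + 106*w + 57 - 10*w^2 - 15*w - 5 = -6*w^2 + 51*w - 24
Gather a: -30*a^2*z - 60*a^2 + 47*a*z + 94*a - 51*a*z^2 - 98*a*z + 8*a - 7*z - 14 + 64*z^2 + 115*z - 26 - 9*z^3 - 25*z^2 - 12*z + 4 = a^2*(-30*z - 60) + a*(-51*z^2 - 51*z + 102) - 9*z^3 + 39*z^2 + 96*z - 36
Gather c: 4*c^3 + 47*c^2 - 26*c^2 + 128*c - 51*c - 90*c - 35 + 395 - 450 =4*c^3 + 21*c^2 - 13*c - 90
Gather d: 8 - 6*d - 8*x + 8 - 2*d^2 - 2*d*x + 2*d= -2*d^2 + d*(-2*x - 4) - 8*x + 16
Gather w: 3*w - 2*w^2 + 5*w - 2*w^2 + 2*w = -4*w^2 + 10*w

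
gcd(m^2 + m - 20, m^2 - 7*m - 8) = 1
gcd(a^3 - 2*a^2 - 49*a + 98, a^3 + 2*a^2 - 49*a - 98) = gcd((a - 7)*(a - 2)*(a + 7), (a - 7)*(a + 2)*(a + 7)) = a^2 - 49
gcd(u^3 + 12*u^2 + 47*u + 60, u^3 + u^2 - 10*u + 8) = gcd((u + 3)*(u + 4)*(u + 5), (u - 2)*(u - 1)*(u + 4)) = u + 4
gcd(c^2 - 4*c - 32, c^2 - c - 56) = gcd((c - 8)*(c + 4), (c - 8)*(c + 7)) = c - 8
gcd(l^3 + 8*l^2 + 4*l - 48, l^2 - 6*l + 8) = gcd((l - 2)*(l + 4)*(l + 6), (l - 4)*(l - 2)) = l - 2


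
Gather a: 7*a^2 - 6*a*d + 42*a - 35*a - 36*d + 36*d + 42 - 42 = 7*a^2 + a*(7 - 6*d)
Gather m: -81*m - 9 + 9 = -81*m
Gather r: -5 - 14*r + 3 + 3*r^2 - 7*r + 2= 3*r^2 - 21*r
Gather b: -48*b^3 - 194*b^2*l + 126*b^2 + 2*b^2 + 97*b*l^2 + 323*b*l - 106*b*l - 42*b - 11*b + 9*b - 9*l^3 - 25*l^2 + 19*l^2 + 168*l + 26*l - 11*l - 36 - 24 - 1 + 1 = -48*b^3 + b^2*(128 - 194*l) + b*(97*l^2 + 217*l - 44) - 9*l^3 - 6*l^2 + 183*l - 60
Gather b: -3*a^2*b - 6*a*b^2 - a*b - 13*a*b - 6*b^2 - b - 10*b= b^2*(-6*a - 6) + b*(-3*a^2 - 14*a - 11)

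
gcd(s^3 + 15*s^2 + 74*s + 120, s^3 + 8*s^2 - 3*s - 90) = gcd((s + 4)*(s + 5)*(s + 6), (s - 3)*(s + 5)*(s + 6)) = s^2 + 11*s + 30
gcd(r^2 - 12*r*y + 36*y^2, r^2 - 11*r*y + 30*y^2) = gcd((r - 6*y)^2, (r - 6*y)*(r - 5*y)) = -r + 6*y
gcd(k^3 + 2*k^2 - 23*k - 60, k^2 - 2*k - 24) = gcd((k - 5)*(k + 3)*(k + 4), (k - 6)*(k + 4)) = k + 4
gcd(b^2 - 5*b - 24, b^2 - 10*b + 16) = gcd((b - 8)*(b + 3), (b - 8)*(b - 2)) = b - 8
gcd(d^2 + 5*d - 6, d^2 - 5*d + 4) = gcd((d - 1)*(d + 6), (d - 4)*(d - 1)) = d - 1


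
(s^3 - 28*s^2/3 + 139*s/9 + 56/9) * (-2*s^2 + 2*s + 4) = -2*s^5 + 62*s^4/3 - 410*s^3/9 - 170*s^2/9 + 668*s/9 + 224/9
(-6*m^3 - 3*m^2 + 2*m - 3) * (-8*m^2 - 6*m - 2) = 48*m^5 + 60*m^4 + 14*m^3 + 18*m^2 + 14*m + 6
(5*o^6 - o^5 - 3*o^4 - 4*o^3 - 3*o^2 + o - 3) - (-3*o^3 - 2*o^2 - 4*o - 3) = 5*o^6 - o^5 - 3*o^4 - o^3 - o^2 + 5*o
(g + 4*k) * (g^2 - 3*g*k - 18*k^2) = g^3 + g^2*k - 30*g*k^2 - 72*k^3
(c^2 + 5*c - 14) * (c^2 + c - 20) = c^4 + 6*c^3 - 29*c^2 - 114*c + 280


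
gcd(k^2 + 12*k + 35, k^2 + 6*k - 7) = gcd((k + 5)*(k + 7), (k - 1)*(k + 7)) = k + 7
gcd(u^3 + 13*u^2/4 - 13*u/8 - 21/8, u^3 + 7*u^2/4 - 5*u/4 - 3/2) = u^2 - u/4 - 3/4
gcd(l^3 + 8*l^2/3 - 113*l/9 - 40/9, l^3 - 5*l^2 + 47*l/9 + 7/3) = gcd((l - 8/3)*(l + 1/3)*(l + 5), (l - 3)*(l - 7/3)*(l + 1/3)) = l + 1/3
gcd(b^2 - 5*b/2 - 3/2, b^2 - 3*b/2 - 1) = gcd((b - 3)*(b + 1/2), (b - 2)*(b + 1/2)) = b + 1/2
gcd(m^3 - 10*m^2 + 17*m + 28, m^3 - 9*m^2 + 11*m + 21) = m^2 - 6*m - 7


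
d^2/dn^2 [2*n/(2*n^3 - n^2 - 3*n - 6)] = 4*(-n*(-6*n^2 + 2*n + 3)^2 + (-6*n^2 - n*(6*n - 1) + 2*n + 3)*(-2*n^3 + n^2 + 3*n + 6))/(-2*n^3 + n^2 + 3*n + 6)^3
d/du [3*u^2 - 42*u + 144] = 6*u - 42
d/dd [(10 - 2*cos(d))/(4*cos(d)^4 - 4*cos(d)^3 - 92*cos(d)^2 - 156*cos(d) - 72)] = (-3*cos(d)^3 + 25*cos(d)^2 - 17*cos(d) - 213)*sin(d)/(2*(cos(d) - 6)^2*(cos(d) + 1)^3*(cos(d) + 3)^2)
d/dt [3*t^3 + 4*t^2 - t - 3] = 9*t^2 + 8*t - 1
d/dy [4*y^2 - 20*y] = 8*y - 20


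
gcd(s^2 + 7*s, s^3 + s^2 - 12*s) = s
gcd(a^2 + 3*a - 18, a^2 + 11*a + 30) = a + 6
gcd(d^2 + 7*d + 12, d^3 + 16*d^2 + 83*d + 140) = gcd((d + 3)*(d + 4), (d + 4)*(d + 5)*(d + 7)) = d + 4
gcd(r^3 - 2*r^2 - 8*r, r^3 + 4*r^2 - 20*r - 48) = r^2 - 2*r - 8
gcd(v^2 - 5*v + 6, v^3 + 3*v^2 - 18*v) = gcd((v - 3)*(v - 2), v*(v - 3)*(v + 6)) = v - 3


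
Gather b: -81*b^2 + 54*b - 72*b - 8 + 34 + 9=-81*b^2 - 18*b + 35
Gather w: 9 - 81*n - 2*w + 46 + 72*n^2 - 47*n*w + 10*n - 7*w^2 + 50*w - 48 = 72*n^2 - 71*n - 7*w^2 + w*(48 - 47*n) + 7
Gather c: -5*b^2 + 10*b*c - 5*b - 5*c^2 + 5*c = -5*b^2 - 5*b - 5*c^2 + c*(10*b + 5)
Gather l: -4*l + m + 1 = -4*l + m + 1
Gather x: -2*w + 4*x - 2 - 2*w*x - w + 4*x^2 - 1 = -3*w + 4*x^2 + x*(4 - 2*w) - 3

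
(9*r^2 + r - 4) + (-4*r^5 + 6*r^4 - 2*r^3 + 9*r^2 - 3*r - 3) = -4*r^5 + 6*r^4 - 2*r^3 + 18*r^2 - 2*r - 7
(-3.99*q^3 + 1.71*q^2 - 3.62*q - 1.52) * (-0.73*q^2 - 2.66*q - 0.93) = 2.9127*q^5 + 9.3651*q^4 + 1.8047*q^3 + 9.1485*q^2 + 7.4098*q + 1.4136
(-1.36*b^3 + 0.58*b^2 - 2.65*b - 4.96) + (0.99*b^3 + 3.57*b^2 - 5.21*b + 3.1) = -0.37*b^3 + 4.15*b^2 - 7.86*b - 1.86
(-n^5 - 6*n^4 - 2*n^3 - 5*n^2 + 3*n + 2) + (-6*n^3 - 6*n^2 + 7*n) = -n^5 - 6*n^4 - 8*n^3 - 11*n^2 + 10*n + 2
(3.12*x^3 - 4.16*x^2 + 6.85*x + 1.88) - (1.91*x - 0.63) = 3.12*x^3 - 4.16*x^2 + 4.94*x + 2.51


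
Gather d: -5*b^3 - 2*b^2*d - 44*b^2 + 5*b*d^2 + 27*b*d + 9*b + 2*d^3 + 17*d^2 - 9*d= -5*b^3 - 44*b^2 + 9*b + 2*d^3 + d^2*(5*b + 17) + d*(-2*b^2 + 27*b - 9)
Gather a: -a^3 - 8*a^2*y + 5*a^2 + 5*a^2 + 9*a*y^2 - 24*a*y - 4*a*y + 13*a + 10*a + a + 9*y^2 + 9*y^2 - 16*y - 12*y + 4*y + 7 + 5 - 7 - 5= -a^3 + a^2*(10 - 8*y) + a*(9*y^2 - 28*y + 24) + 18*y^2 - 24*y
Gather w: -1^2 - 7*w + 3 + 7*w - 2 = 0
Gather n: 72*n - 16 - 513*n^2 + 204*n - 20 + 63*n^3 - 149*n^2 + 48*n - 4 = 63*n^3 - 662*n^2 + 324*n - 40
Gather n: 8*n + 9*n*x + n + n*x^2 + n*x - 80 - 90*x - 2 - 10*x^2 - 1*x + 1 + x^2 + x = n*(x^2 + 10*x + 9) - 9*x^2 - 90*x - 81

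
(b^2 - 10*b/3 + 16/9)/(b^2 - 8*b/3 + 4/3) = (b - 8/3)/(b - 2)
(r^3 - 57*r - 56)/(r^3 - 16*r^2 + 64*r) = (r^2 + 8*r + 7)/(r*(r - 8))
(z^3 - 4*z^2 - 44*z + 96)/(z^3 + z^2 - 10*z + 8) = (z^2 - 2*z - 48)/(z^2 + 3*z - 4)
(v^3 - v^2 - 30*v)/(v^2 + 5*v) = v - 6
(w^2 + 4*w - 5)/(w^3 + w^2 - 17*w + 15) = 1/(w - 3)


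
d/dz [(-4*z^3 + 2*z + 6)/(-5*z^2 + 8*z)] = 2*(10*z^4 - 32*z^3 + 5*z^2 + 30*z - 24)/(z^2*(25*z^2 - 80*z + 64))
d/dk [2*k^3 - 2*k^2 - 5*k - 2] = 6*k^2 - 4*k - 5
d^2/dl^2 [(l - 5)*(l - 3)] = 2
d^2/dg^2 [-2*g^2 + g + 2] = -4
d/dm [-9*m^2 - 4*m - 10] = -18*m - 4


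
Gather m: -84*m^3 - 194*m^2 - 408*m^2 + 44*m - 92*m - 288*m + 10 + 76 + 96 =-84*m^3 - 602*m^2 - 336*m + 182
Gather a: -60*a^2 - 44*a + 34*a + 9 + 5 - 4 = -60*a^2 - 10*a + 10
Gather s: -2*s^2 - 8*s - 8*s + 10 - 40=-2*s^2 - 16*s - 30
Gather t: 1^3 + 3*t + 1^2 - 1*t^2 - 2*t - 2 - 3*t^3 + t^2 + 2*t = -3*t^3 + 3*t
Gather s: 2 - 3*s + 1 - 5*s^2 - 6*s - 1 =-5*s^2 - 9*s + 2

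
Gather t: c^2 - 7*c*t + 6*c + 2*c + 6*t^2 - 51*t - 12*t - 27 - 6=c^2 + 8*c + 6*t^2 + t*(-7*c - 63) - 33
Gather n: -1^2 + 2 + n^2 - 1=n^2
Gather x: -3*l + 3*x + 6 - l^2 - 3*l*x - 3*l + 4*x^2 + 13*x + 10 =-l^2 - 6*l + 4*x^2 + x*(16 - 3*l) + 16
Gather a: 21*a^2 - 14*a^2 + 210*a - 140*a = 7*a^2 + 70*a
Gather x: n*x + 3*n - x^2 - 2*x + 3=3*n - x^2 + x*(n - 2) + 3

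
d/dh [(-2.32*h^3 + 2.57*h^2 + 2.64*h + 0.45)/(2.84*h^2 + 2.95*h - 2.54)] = (-6.5888*h^4 - 13.688*h^3 + 17.7623*h^2 - 15.6116*h - 8.0331)/(8.0656*h^4 + 16.756*h^3 - 5.7247*h^2 - 14.986*h + 6.4516)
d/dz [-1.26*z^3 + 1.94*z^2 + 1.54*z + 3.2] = -3.78*z^2 + 3.88*z + 1.54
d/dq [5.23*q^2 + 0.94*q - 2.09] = 10.46*q + 0.94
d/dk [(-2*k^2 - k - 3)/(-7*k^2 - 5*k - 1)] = (3*k^2 - 38*k - 14)/(49*k^4 + 70*k^3 + 39*k^2 + 10*k + 1)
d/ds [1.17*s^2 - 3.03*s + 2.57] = 2.34*s - 3.03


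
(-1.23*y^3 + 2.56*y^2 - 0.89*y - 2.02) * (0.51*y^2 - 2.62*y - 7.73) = -0.6273*y^5 + 4.5282*y^4 + 2.3468*y^3 - 18.4872*y^2 + 12.1721*y + 15.6146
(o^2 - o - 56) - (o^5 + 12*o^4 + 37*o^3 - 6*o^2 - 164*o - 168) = -o^5 - 12*o^4 - 37*o^3 + 7*o^2 + 163*o + 112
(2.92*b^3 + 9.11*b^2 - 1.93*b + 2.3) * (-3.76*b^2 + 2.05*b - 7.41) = -10.9792*b^5 - 28.2676*b^4 + 4.2951*b^3 - 80.1096*b^2 + 19.0163*b - 17.043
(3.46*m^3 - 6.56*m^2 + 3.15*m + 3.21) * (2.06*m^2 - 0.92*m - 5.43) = 7.1276*m^5 - 16.6968*m^4 - 6.2636*m^3 + 39.3354*m^2 - 20.0577*m - 17.4303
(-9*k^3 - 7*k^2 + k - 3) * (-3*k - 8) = 27*k^4 + 93*k^3 + 53*k^2 + k + 24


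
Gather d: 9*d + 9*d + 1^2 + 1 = 18*d + 2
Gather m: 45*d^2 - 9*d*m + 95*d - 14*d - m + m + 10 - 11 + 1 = 45*d^2 - 9*d*m + 81*d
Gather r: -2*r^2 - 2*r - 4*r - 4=-2*r^2 - 6*r - 4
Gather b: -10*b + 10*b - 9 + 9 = 0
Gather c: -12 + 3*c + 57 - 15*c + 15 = 60 - 12*c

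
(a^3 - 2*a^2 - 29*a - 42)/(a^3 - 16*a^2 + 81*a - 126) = (a^2 + 5*a + 6)/(a^2 - 9*a + 18)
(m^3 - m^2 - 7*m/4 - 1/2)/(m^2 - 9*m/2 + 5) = (4*m^2 + 4*m + 1)/(2*(2*m - 5))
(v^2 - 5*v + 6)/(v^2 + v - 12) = (v - 2)/(v + 4)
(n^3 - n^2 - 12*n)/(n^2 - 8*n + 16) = n*(n + 3)/(n - 4)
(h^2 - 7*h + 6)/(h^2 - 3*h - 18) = (h - 1)/(h + 3)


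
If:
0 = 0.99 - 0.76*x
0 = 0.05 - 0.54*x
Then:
No Solution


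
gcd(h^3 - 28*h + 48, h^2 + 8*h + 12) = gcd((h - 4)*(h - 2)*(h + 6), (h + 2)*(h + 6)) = h + 6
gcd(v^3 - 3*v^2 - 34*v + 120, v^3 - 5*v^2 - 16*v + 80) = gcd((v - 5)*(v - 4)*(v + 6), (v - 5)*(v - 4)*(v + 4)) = v^2 - 9*v + 20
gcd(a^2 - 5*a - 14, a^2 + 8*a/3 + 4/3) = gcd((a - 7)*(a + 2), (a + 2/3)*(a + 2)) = a + 2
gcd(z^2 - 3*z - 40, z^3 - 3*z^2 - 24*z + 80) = z + 5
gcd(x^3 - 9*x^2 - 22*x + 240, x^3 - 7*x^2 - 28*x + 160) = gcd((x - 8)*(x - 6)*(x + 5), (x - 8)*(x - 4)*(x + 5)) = x^2 - 3*x - 40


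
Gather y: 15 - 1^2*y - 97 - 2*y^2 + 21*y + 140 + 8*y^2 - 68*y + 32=6*y^2 - 48*y + 90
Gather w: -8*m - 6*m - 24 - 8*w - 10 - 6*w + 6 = -14*m - 14*w - 28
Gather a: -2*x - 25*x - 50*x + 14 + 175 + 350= 539 - 77*x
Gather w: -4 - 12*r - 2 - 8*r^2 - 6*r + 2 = -8*r^2 - 18*r - 4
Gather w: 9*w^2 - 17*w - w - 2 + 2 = 9*w^2 - 18*w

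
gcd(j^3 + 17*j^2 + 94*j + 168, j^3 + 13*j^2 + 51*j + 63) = j + 7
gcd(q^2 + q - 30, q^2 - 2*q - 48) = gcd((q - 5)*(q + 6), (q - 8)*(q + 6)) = q + 6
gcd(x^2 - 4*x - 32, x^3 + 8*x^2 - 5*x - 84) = x + 4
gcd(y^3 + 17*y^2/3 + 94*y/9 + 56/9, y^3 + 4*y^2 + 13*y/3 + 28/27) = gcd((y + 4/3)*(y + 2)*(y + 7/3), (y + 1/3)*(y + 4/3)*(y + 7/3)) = y^2 + 11*y/3 + 28/9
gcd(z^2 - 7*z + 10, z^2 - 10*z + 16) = z - 2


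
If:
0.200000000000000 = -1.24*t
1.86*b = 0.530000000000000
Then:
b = 0.28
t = -0.16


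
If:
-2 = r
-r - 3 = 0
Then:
No Solution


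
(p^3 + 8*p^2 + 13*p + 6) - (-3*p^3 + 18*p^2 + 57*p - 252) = 4*p^3 - 10*p^2 - 44*p + 258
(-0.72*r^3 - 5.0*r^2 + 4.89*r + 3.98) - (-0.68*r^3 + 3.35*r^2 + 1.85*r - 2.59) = -0.0399999999999999*r^3 - 8.35*r^2 + 3.04*r + 6.57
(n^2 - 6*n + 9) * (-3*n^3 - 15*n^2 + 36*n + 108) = -3*n^5 + 3*n^4 + 99*n^3 - 243*n^2 - 324*n + 972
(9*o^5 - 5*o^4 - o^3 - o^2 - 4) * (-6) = -54*o^5 + 30*o^4 + 6*o^3 + 6*o^2 + 24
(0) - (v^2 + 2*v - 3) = -v^2 - 2*v + 3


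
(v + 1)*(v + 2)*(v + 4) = v^3 + 7*v^2 + 14*v + 8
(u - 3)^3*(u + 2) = u^4 - 7*u^3 + 9*u^2 + 27*u - 54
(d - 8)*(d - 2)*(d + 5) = d^3 - 5*d^2 - 34*d + 80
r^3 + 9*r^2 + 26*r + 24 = (r + 2)*(r + 3)*(r + 4)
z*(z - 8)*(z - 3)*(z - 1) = z^4 - 12*z^3 + 35*z^2 - 24*z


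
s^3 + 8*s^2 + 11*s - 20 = (s - 1)*(s + 4)*(s + 5)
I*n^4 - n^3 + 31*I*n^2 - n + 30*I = (n - 5*I)*(n + I)*(n + 6*I)*(I*n + 1)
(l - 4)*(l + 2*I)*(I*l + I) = I*l^3 - 2*l^2 - 3*I*l^2 + 6*l - 4*I*l + 8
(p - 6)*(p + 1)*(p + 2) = p^3 - 3*p^2 - 16*p - 12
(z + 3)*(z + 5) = z^2 + 8*z + 15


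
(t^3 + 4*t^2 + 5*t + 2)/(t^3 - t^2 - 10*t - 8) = (t + 1)/(t - 4)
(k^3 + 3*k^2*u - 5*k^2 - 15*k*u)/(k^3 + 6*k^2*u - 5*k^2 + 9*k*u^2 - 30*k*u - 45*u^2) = k/(k + 3*u)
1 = 1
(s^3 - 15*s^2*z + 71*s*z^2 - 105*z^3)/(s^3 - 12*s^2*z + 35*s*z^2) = (s - 3*z)/s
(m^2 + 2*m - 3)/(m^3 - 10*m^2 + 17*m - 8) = (m + 3)/(m^2 - 9*m + 8)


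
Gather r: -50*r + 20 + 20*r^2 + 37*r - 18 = 20*r^2 - 13*r + 2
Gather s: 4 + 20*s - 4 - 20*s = 0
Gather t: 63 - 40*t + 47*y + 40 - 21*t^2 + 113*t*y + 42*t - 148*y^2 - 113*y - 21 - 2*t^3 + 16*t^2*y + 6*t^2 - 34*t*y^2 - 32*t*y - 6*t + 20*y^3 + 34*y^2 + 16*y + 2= -2*t^3 + t^2*(16*y - 15) + t*(-34*y^2 + 81*y - 4) + 20*y^3 - 114*y^2 - 50*y + 84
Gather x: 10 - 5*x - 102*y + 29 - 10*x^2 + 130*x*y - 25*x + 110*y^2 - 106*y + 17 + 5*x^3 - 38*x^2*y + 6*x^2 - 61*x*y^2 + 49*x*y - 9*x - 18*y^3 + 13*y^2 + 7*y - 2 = 5*x^3 + x^2*(-38*y - 4) + x*(-61*y^2 + 179*y - 39) - 18*y^3 + 123*y^2 - 201*y + 54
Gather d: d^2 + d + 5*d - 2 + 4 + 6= d^2 + 6*d + 8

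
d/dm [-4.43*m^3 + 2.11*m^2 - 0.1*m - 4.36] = -13.29*m^2 + 4.22*m - 0.1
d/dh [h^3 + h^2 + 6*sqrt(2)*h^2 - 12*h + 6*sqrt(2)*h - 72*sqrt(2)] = 3*h^2 + 2*h + 12*sqrt(2)*h - 12 + 6*sqrt(2)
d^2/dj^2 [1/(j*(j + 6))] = 2*(j^2 + j*(j + 6) + (j + 6)^2)/(j^3*(j + 6)^3)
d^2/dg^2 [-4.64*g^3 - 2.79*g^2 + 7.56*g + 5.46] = -27.84*g - 5.58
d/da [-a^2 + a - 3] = 1 - 2*a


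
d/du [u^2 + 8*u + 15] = 2*u + 8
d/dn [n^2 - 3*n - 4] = 2*n - 3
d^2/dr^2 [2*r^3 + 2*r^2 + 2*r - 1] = 12*r + 4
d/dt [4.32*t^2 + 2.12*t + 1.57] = 8.64*t + 2.12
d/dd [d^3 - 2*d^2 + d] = 3*d^2 - 4*d + 1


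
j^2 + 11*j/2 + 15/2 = (j + 5/2)*(j + 3)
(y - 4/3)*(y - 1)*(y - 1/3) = y^3 - 8*y^2/3 + 19*y/9 - 4/9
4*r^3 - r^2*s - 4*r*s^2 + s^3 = (-4*r + s)*(-r + s)*(r + s)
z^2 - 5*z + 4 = (z - 4)*(z - 1)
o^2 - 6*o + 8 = (o - 4)*(o - 2)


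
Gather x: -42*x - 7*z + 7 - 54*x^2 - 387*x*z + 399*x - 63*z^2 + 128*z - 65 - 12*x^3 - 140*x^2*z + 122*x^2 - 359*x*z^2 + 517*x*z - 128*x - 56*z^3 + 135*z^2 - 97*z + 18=-12*x^3 + x^2*(68 - 140*z) + x*(-359*z^2 + 130*z + 229) - 56*z^3 + 72*z^2 + 24*z - 40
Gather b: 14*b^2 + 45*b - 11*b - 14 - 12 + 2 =14*b^2 + 34*b - 24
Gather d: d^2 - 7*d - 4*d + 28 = d^2 - 11*d + 28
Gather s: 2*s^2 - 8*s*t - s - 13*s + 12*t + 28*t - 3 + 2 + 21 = 2*s^2 + s*(-8*t - 14) + 40*t + 20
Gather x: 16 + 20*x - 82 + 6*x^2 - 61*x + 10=6*x^2 - 41*x - 56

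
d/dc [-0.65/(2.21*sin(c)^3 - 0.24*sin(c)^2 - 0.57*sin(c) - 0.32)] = (4.3095*sin(c)^2 - 0.312*sin(c) - 0.3705)*cos(c)/(-2.21*sin(c)^3 + 0.24*sin(c)^2 + 0.57*sin(c) + 0.32)^2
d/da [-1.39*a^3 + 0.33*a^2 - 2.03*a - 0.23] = -4.17*a^2 + 0.66*a - 2.03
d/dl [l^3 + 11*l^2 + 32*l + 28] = 3*l^2 + 22*l + 32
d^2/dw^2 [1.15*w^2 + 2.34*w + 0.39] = 2.30000000000000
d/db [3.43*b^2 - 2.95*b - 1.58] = 6.86*b - 2.95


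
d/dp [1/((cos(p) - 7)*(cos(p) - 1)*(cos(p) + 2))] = 3*(cos(p)^2 - 4*cos(p) - 3)*sin(p)/((cos(p) - 7)^2*(cos(p) - 1)^2*(cos(p) + 2)^2)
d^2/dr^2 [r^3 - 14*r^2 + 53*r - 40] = 6*r - 28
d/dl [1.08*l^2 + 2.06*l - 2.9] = 2.16*l + 2.06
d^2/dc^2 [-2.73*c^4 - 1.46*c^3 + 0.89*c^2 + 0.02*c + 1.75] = -32.76*c^2 - 8.76*c + 1.78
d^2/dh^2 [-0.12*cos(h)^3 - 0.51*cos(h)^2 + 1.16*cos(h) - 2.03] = -1.07*cos(h) + 1.02*cos(2*h) + 0.27*cos(3*h)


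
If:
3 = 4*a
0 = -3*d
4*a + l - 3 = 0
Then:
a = 3/4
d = 0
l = 0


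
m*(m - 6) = m^2 - 6*m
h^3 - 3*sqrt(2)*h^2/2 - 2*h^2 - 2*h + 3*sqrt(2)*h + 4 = (h - 2)*(h - 2*sqrt(2))*(h + sqrt(2)/2)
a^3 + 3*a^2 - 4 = (a - 1)*(a + 2)^2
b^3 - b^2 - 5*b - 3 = (b - 3)*(b + 1)^2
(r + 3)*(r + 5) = r^2 + 8*r + 15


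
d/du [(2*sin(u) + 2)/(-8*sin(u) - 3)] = 10*cos(u)/(8*sin(u) + 3)^2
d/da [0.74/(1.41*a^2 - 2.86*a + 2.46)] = (2.1164 - 2.0868*a)/(1.41*a^2 - 2.86*a + 2.46)^2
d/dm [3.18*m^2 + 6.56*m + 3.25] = 6.36*m + 6.56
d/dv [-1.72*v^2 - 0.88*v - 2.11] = -3.44*v - 0.88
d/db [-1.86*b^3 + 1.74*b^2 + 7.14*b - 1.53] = -5.58*b^2 + 3.48*b + 7.14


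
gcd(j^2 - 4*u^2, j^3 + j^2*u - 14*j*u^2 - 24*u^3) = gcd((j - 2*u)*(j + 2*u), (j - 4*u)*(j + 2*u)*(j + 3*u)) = j + 2*u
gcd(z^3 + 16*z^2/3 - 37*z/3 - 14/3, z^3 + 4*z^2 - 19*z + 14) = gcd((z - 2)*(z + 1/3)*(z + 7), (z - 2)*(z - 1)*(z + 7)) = z^2 + 5*z - 14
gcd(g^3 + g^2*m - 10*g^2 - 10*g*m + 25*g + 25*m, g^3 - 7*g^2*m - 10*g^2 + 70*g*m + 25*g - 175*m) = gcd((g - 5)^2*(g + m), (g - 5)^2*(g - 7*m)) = g^2 - 10*g + 25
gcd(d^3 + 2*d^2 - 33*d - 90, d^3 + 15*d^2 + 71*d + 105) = d^2 + 8*d + 15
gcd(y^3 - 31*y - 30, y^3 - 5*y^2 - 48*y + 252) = y - 6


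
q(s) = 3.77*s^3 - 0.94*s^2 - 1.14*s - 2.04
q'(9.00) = 898.05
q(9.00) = 2659.89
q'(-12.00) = 1650.06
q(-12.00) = -6638.28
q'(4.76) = 246.17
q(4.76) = 377.83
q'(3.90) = 163.55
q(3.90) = 202.85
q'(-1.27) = 19.49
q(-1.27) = -9.83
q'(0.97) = 7.68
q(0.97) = -0.59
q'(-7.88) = 715.96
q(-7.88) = -1896.10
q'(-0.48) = 2.37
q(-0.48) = -2.13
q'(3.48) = 129.29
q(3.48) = 141.49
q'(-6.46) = 482.99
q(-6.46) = -1050.24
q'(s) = 11.31*s^2 - 1.88*s - 1.14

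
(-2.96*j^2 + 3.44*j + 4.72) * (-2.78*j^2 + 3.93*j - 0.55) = 8.2288*j^4 - 21.196*j^3 + 2.0256*j^2 + 16.6576*j - 2.596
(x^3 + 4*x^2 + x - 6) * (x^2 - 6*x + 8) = x^5 - 2*x^4 - 15*x^3 + 20*x^2 + 44*x - 48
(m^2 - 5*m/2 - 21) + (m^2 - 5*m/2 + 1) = 2*m^2 - 5*m - 20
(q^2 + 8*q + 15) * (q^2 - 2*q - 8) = q^4 + 6*q^3 - 9*q^2 - 94*q - 120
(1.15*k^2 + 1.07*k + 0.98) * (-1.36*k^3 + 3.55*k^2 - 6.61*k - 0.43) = -1.564*k^5 + 2.6273*k^4 - 5.1358*k^3 - 4.0882*k^2 - 6.9379*k - 0.4214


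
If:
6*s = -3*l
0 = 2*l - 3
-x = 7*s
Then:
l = 3/2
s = -3/4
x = 21/4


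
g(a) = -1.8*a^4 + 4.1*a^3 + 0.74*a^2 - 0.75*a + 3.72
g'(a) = -7.2*a^3 + 12.3*a^2 + 1.48*a - 0.75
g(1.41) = 8.51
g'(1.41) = 5.61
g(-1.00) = -0.69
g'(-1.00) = 17.27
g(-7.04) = -5806.30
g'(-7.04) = 3110.62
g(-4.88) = -1472.30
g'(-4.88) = 1121.69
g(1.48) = 8.89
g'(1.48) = 5.04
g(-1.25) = -6.59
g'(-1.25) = 30.68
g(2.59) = -3.02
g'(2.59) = -39.50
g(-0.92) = 0.55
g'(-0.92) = 13.91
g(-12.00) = -44290.32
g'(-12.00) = 14194.29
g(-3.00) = -243.87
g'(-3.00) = 299.91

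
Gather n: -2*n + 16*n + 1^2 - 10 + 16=14*n + 7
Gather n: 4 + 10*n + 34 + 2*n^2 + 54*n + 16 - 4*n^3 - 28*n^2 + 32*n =-4*n^3 - 26*n^2 + 96*n + 54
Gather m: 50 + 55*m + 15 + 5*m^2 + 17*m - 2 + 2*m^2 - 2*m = 7*m^2 + 70*m + 63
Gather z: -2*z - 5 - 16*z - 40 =-18*z - 45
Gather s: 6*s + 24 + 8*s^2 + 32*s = 8*s^2 + 38*s + 24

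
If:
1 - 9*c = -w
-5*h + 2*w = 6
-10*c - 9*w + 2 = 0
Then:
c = 11/91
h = -106/91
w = 8/91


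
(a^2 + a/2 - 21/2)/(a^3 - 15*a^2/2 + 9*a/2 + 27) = (2*a + 7)/(2*a^2 - 9*a - 18)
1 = 1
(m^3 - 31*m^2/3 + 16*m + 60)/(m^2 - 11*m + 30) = (m^2 - 13*m/3 - 10)/(m - 5)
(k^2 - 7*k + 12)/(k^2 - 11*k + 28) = (k - 3)/(k - 7)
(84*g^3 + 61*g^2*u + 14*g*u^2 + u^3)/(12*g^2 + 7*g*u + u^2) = 7*g + u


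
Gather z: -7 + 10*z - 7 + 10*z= 20*z - 14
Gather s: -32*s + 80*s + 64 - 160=48*s - 96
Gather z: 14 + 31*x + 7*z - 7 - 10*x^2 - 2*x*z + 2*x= -10*x^2 + 33*x + z*(7 - 2*x) + 7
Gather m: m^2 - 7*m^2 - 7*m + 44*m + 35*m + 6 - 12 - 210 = -6*m^2 + 72*m - 216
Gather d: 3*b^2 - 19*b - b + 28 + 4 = 3*b^2 - 20*b + 32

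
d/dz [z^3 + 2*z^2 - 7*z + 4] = 3*z^2 + 4*z - 7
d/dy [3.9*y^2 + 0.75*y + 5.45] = 7.8*y + 0.75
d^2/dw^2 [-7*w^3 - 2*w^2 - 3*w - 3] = -42*w - 4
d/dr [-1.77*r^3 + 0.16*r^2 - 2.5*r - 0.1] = -5.31*r^2 + 0.32*r - 2.5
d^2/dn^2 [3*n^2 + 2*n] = 6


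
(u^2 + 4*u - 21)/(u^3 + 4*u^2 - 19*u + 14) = (u - 3)/(u^2 - 3*u + 2)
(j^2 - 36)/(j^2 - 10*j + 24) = (j + 6)/(j - 4)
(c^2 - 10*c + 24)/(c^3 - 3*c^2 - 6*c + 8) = (c - 6)/(c^2 + c - 2)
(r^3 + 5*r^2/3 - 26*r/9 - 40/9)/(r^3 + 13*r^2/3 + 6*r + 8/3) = (r - 5/3)/(r + 1)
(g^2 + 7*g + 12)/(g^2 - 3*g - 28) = (g + 3)/(g - 7)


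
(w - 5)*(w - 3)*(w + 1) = w^3 - 7*w^2 + 7*w + 15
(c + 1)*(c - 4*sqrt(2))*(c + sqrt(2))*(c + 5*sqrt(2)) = c^4 + c^3 + 2*sqrt(2)*c^3 - 38*c^2 + 2*sqrt(2)*c^2 - 40*sqrt(2)*c - 38*c - 40*sqrt(2)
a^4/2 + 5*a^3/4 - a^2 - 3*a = a*(a/2 + 1)*(a - 3/2)*(a + 2)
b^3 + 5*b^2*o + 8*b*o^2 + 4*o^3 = (b + o)*(b + 2*o)^2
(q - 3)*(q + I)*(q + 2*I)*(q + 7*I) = q^4 - 3*q^3 + 10*I*q^3 - 23*q^2 - 30*I*q^2 + 69*q - 14*I*q + 42*I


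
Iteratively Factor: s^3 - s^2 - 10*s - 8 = (s + 1)*(s^2 - 2*s - 8) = (s - 4)*(s + 1)*(s + 2)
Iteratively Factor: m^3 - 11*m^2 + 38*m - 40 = (m - 4)*(m^2 - 7*m + 10) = (m - 4)*(m - 2)*(m - 5)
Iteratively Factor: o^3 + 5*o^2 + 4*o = (o + 4)*(o^2 + o) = (o + 1)*(o + 4)*(o)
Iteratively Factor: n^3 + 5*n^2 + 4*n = (n + 1)*(n^2 + 4*n) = (n + 1)*(n + 4)*(n)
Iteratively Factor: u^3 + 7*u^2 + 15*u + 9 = (u + 3)*(u^2 + 4*u + 3) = (u + 1)*(u + 3)*(u + 3)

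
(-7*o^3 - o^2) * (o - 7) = -7*o^4 + 48*o^3 + 7*o^2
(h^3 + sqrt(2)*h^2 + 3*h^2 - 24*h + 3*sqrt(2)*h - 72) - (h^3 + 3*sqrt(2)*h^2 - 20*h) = -2*sqrt(2)*h^2 + 3*h^2 - 4*h + 3*sqrt(2)*h - 72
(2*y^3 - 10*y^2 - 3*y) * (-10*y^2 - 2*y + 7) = -20*y^5 + 96*y^4 + 64*y^3 - 64*y^2 - 21*y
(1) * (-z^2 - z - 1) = -z^2 - z - 1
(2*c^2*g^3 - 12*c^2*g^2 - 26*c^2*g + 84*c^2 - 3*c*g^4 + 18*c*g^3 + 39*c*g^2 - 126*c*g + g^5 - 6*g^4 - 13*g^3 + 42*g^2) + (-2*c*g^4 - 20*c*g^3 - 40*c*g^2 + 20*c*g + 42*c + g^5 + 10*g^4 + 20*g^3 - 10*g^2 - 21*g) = 2*c^2*g^3 - 12*c^2*g^2 - 26*c^2*g + 84*c^2 - 5*c*g^4 - 2*c*g^3 - c*g^2 - 106*c*g + 42*c + 2*g^5 + 4*g^4 + 7*g^3 + 32*g^2 - 21*g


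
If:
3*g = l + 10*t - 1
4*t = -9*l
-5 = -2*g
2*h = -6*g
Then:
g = 5/2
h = -15/2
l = -17/43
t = 153/172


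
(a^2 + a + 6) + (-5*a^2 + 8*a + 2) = -4*a^2 + 9*a + 8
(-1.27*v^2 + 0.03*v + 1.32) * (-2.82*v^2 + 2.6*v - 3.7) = 3.5814*v^4 - 3.3866*v^3 + 1.0546*v^2 + 3.321*v - 4.884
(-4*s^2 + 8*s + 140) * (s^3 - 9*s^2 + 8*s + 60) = -4*s^5 + 44*s^4 + 36*s^3 - 1436*s^2 + 1600*s + 8400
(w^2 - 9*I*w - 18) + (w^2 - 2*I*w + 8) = 2*w^2 - 11*I*w - 10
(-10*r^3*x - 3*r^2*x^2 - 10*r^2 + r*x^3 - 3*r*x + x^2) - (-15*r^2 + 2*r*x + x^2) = -10*r^3*x - 3*r^2*x^2 + 5*r^2 + r*x^3 - 5*r*x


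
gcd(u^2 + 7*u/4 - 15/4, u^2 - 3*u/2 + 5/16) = u - 5/4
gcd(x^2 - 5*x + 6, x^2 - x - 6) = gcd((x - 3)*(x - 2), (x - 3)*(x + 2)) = x - 3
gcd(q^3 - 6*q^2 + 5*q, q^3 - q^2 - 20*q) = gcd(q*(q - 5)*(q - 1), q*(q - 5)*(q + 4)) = q^2 - 5*q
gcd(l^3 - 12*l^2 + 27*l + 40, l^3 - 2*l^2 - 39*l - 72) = l - 8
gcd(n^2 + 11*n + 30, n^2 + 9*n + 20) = n + 5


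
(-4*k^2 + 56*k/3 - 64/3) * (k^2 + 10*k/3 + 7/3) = -4*k^4 + 16*k^3/3 + 284*k^2/9 - 248*k/9 - 448/9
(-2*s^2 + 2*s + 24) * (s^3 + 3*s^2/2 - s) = -2*s^5 - s^4 + 29*s^3 + 34*s^2 - 24*s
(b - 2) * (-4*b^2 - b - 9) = -4*b^3 + 7*b^2 - 7*b + 18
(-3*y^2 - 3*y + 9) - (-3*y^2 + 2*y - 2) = 11 - 5*y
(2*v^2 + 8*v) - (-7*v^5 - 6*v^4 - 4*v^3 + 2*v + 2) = 7*v^5 + 6*v^4 + 4*v^3 + 2*v^2 + 6*v - 2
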